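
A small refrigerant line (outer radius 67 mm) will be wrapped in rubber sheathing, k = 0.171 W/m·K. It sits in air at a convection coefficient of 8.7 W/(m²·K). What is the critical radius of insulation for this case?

r_cr ≈ 19.7 mm

For a cylinder r_cr = k/h = 0.171/8.7
r_cr = 19.7 mm; since the bare radius (67 mm) is above r_cr, any added insulation will reduce heat loss.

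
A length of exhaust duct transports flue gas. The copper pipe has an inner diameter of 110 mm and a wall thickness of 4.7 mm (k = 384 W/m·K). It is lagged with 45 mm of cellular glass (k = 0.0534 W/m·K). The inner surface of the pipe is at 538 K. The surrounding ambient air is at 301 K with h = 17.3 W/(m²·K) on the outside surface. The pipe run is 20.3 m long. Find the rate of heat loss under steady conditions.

Q ≈ 2730 W

For a radial system each layer contributes R = ln(r_out/r_in)/(2πkL); films add R = 1/(hA).
R_copper pipe wall = ln(59.7/55)/(2π×384×20.3) = 1.674×10^-6 K/W
R_cellular glass = ln(104.7/59.7)/(2π×0.0534×20.3) = 0.08248 K/W
R_outer film = 1/(h_o·2πr_oL) = 1/(17.3×2π×0.1047×20.3) = 0.004328 K/W
R_total = 0.08681 K/W
Q = ΔT/R_total = 237/0.08681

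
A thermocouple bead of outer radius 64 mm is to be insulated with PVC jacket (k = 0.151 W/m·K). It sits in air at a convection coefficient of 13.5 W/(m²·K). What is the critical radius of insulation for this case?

r_cr ≈ 22.4 mm

For a sphere r_cr = 2k/h = 2×0.151/13.5
r_cr = 22.4 mm; since the bare radius (64 mm) is above r_cr, any added insulation will reduce heat loss.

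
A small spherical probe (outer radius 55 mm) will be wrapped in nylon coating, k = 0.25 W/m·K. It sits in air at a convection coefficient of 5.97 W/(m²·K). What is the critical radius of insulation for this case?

r_cr ≈ 83.8 mm

For a sphere r_cr = 2k/h = 2×0.25/5.97
r_cr = 83.8 mm; since the bare radius (55 mm) is below r_cr, adding a thin layer of insulation will *increase* heat loss.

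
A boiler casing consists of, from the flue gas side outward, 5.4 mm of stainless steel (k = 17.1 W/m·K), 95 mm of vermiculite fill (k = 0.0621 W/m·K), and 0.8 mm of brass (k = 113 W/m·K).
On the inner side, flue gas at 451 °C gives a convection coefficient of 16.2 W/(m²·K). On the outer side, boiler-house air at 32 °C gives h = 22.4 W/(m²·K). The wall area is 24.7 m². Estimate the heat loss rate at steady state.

Series thermal resistances:
R_inner film = 1/(h_i·A) = 1/(16.2×24.7) = 0.002499 K/W
R_stainless steel = L/(kA) = 0.0054/(17.1×24.7) = 1.278×10^-5 K/W
R_vermiculite fill = L/(kA) = 0.095/(0.0621×24.7) = 0.06193 K/W
R_brass = L/(kA) = 0.0008/(113×24.7) = 2.866×10^-7 K/W
R_outer film = 1/(h_o·A) = 1/(22.4×24.7) = 0.001807 K/W
R_total = 0.06625 K/W
Q = ΔT / R_total = 419 / 0.06625

Q ≈ 6320 W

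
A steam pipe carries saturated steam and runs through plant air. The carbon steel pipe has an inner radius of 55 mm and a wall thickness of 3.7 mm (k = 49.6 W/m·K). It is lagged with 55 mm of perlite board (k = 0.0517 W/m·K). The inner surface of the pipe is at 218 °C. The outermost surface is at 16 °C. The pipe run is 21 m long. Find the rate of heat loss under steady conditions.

Q ≈ 2080 W

Cylindrical conduction, so R = ln(r₂/r₁)/(2πkL) per layer, in series:
R_carbon steel pipe wall = ln(58.7/55)/(2π×49.6×21) = 9.948×10^-6 K/W
R_perlite board = ln(113.7/58.7)/(2π×0.0517×21) = 0.09692 K/W
R_total = 0.09693 K/W
Q = ΔT/R_total = 202/0.09693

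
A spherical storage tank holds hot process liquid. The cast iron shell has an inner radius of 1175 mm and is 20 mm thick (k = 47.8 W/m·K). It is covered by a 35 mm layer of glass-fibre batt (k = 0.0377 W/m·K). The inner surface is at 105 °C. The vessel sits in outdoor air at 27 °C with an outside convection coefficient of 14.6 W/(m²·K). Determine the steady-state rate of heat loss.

Radial (spherical) resistances in series:
R_cast iron shell = (1/1.175 − 1/1.195)/(4π×47.8) = 2.371×10^-5 K/W
R_glass-fibre batt = (1/1.195 − 1/1.23)/(4π×0.0377) = 0.05026 K/W
R_outer film = 1/(h·4πr_o²) = 1/(14.6×4π×1.23²) = 0.003603 K/W
R_total = 0.05389 K/W
Q = ΔT/R_total = 78/0.05389

Q ≈ 1450 W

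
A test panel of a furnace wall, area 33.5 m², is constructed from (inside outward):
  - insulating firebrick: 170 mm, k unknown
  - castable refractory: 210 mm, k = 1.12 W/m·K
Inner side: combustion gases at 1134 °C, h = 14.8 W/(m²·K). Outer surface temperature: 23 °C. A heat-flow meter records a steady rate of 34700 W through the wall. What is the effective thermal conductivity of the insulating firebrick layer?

k ≈ 0.208 W/(m·K)

Series thermal resistances:
R_inner film = 1/(h_i·A) = 1/(14.8×33.5) = 0.002017 K/W
R_castable refractory = L/(kA) = 0.21/(1.12×33.5) = 0.005597 K/W
Sum of known resistances R_other = 0.007614 K/W
Total R = ΔT/Q = 1111/34700 = 0.03202 K/W
R_insulating firebrick = R_total − R_other = 0.0244 K/W
k = L/(R·A) = 0.17/(0.0244×33.5)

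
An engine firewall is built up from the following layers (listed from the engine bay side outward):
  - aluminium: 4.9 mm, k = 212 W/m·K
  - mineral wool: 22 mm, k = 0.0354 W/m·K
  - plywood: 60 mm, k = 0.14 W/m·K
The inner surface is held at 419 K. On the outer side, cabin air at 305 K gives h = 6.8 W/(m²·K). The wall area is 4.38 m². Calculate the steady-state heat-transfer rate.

Q ≈ 417 W

Using the resistance-network approach (series):
R_aluminium = L/(kA) = 0.0049/(212×4.38) = 5.277×10^-6 K/W
R_mineral wool = L/(kA) = 0.022/(0.0354×4.38) = 0.1419 K/W
R_plywood = L/(kA) = 0.06/(0.14×4.38) = 0.09785 K/W
R_outer film = 1/(h_o·A) = 1/(6.8×4.38) = 0.03358 K/W
R_total = 0.2733 K/W
Q = ΔT / R_total = 114 / 0.2733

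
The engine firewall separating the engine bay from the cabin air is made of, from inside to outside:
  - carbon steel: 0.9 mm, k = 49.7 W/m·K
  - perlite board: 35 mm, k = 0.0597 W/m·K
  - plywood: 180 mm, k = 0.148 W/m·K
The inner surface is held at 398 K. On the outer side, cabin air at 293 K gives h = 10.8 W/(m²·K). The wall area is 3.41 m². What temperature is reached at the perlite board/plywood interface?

T ≈ 366 K

Thermal resistances in series:
R_carbon steel = L/(kA) = 0.0009/(49.7×3.41) = 5.31×10^-6 K/W
R_perlite board = L/(kA) = 0.035/(0.0597×3.41) = 0.1719 K/W
R_plywood = L/(kA) = 0.18/(0.148×3.41) = 0.3567 K/W
R_outer film = 1/(h_o·A) = 1/(10.8×3.41) = 0.02715 K/W
R_total = 0.5557 K/W;  Q = ΔT/R_total = 105/0.5557 = 188.9 W
T_interface = T_inner − Q·ΣR(inner→interface) = 398 − 189×0.1719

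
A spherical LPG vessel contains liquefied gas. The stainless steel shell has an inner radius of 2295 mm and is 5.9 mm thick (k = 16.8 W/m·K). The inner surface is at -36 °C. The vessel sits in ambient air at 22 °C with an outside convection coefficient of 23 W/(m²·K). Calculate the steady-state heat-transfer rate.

Q ≈ 88000 W

For a spherical shell R = (1/r₁ − 1/r₂)/(4πk); film R = 1/(h·4πr²). In series:
R_stainless steel shell = (1/2.295 − 1/2.3009)/(4π×16.8) = 5.292×10^-6 K/W
R_outer film = 1/(h·4πr_o²) = 1/(23×4π×2.3009²) = 6.535×10^-4 K/W
R_total = 6.588×10^-4 K/W
Q = ΔT/R_total = 58/6.588×10^-4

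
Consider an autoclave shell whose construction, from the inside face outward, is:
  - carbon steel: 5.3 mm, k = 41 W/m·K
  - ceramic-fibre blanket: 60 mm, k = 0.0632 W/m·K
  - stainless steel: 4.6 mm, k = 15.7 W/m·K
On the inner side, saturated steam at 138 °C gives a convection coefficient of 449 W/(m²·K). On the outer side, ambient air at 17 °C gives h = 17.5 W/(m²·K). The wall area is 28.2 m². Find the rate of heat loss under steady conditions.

Q ≈ 3380 W

Model the wall as resistances in series:
R_inner film = 1/(h_i·A) = 1/(449×28.2) = 7.898×10^-5 K/W
R_carbon steel = L/(kA) = 0.0053/(41×28.2) = 4.584×10^-6 K/W
R_ceramic-fibre blanket = L/(kA) = 0.06/(0.0632×28.2) = 0.03367 K/W
R_stainless steel = L/(kA) = 0.0046/(15.7×28.2) = 1.039×10^-5 K/W
R_outer film = 1/(h_o·A) = 1/(17.5×28.2) = 0.002026 K/W
R_total = 0.03579 K/W
Q = ΔT / R_total = 121 / 0.03579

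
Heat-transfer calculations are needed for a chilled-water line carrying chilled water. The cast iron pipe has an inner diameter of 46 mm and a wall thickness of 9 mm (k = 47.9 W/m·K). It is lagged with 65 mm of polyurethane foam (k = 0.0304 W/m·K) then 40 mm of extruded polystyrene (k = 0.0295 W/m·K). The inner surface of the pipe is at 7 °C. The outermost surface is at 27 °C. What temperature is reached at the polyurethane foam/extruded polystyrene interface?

T ≈ 22.1 °C

Treating each annulus and film as a series resistance:
R_cast iron pipe wall = ln(32/23)/(2π×47.9×1) = 0.001097 K/W
R_polyurethane foam = ln(97/32)/(2π×0.0304×1) = 5.806 K/W
R_extruded polystyrene = ln(137/97)/(2π×0.0295×1) = 1.863 K/W
R_total = 7.67 K/W
Q = ΔT/R_total = 20/7.67
Q = 2.61 W/m
T_interface = T_inner + Q·ΣR(inner→interface) = 7 + 2.61×5.807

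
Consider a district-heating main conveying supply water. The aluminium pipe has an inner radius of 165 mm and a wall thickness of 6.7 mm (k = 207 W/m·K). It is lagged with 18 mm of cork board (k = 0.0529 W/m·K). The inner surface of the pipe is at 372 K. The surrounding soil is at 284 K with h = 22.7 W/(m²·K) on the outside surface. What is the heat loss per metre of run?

q′ ≈ 261 W/m

For a radial system each layer contributes R = ln(r_out/r_in)/(2πkL); films add R = 1/(hA).
R_aluminium pipe wall = ln(171.7/165)/(2π×207×1) = 3.06×10^-5 K/W
R_cork board = ln(189.7/171.7)/(2π×0.0529×1) = 0.2999 K/W
R_outer film = 1/(h_o·2πr_oL) = 1/(22.7×2π×0.1897×1) = 0.03696 K/W
R_total = 0.3369 K/W
Q = ΔT/R_total = 88/0.3369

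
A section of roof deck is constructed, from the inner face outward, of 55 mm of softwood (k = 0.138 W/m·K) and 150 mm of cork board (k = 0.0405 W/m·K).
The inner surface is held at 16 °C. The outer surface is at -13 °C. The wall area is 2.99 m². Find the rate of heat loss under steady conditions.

Q ≈ 21.1 W

Series thermal resistances:
R_softwood = L/(kA) = 0.055/(0.138×2.99) = 0.1333 K/W
R_cork board = L/(kA) = 0.15/(0.0405×2.99) = 1.239 K/W
R_total = 1.372 K/W
Q = ΔT / R_total = 29 / 1.372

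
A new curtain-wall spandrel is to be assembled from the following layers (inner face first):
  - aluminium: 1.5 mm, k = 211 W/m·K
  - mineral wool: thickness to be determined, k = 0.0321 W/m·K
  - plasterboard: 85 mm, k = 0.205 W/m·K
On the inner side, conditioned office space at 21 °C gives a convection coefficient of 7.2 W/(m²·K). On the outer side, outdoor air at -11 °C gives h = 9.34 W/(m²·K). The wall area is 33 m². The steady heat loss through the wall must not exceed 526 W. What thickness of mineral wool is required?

Treating each layer as a thermal resistance in series:
R_inner film = 1/(h_i·A) = 1/(7.2×33) = 0.004209 K/W
R_aluminium = L/(kA) = 0.0015/(211×33) = 2.154×10^-7 K/W
R_plasterboard = L/(kA) = 0.085/(0.205×33) = 0.01256 K/W
R_outer film = 1/(h_o·A) = 1/(9.34×33) = 0.003244 K/W
Sum of the known resistances R_other = 0.02002 K/W
Required total resistance R_tot = ΔT/Q_allow = 32/526 = 0.06084 K/W
R_mineral wool = R_tot − R_other = 0.04082 K/W
L = R·k·A = 0.04082×0.0321×33

L ≈ 43.2 mm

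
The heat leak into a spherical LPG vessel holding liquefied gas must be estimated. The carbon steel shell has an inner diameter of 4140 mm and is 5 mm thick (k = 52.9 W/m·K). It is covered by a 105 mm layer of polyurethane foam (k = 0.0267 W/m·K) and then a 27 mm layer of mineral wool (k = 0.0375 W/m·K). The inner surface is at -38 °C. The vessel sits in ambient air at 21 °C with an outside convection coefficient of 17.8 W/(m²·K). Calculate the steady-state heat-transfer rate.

For a spherical shell R = (1/r₁ − 1/r₂)/(4πk); film R = 1/(h·4πr²). In series:
R_carbon steel shell = (1/2.07 − 1/2.075)/(4π×52.9) = 1.751×10^-6 K/W
R_polyurethane foam = (1/2.075 − 1/2.18)/(4π×0.0267) = 0.06918 K/W
R_mineral wool = (1/2.18 − 1/2.207)/(4π×0.0375) = 0.01191 K/W
R_outer film = 1/(h·4πr_o²) = 1/(17.8×4π×2.207²) = 9.178×10^-4 K/W
R_total = 0.08201 K/W
Q = ΔT/R_total = 59/0.08201

Q ≈ 719 W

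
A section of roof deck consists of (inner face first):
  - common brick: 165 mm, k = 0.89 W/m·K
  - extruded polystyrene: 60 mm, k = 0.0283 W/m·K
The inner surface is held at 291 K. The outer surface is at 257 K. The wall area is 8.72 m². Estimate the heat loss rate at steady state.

Q ≈ 129 W

Model the wall as resistances in series:
R_common brick = L/(kA) = 0.165/(0.89×8.72) = 0.02126 K/W
R_extruded polystyrene = L/(kA) = 0.06/(0.0283×8.72) = 0.2431 K/W
R_total = 0.2644 K/W
Q = ΔT / R_total = 34 / 0.2644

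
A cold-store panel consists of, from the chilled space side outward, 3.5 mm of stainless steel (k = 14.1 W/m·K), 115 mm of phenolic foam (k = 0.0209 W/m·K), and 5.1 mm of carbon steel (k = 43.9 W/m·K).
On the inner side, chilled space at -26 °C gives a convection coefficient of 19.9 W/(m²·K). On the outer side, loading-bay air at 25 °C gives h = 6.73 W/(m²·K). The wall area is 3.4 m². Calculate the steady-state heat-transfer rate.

Series thermal resistances:
R_inner film = 1/(h_i·A) = 1/(19.9×3.4) = 0.01478 K/W
R_stainless steel = L/(kA) = 0.0035/(14.1×3.4) = 7.301×10^-5 K/W
R_phenolic foam = L/(kA) = 0.115/(0.0209×3.4) = 1.618 K/W
R_carbon steel = L/(kA) = 0.0051/(43.9×3.4) = 3.417×10^-5 K/W
R_outer film = 1/(h_o·A) = 1/(6.73×3.4) = 0.0437 K/W
R_total = 1.677 K/W
Q = ΔT / R_total = 51 / 1.677

Q ≈ 30.4 W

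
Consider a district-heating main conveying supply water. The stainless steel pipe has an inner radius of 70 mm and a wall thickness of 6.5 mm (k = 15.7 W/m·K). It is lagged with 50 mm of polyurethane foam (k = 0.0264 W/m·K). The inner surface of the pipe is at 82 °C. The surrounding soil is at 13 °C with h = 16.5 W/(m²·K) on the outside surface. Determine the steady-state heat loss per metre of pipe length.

q′ ≈ 22.2 W/m

Radial resistances (cylindrical: R_cond = ln(r_o/r_i)/(2πkL), R_conv = 1/(h·2πrL)):
R_stainless steel pipe wall = ln(76.5/70)/(2π×15.7×1) = 9.001×10^-4 K/W
R_polyurethane foam = ln(126.5/76.5)/(2π×0.0264×1) = 3.032 K/W
R_outer film = 1/(h_o·2πr_oL) = 1/(16.5×2π×0.1265×1) = 0.07625 K/W
R_total = 3.109 K/W
Q = ΔT/R_total = 69/3.109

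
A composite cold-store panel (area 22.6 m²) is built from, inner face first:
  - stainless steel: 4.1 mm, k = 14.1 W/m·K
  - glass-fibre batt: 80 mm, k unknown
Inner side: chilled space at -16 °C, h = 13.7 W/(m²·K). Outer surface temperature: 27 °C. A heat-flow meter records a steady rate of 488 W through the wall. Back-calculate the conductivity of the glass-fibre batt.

Series thermal resistances:
R_inner film = 1/(h_i·A) = 1/(13.7×22.6) = 0.00323 K/W
R_stainless steel = L/(kA) = 0.0041/(14.1×22.6) = 1.287×10^-5 K/W
Sum of known resistances R_other = 0.003243 K/W
Total R = ΔT/Q = 43/488 = 0.08811 K/W
R_glass-fibre batt = R_total − R_other = 0.08487 K/W
k = L/(R·A) = 0.08/(0.08487×22.6)

k ≈ 0.0417 W/(m·K)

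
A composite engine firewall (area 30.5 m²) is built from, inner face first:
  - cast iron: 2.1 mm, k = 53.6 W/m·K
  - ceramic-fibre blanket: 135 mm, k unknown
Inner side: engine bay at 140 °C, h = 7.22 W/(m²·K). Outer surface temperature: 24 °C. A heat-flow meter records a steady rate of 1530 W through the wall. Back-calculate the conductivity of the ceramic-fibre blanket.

k ≈ 0.0621 W/(m·K)

Model the wall as resistances in series:
R_inner film = 1/(h_i·A) = 1/(7.22×30.5) = 0.004541 K/W
R_cast iron = L/(kA) = 0.0021/(53.6×30.5) = 1.285×10^-6 K/W
Sum of known resistances R_other = 0.004542 K/W
Total R = ΔT/Q = 116/1530 = 0.07582 K/W
R_ceramic-fibre blanket = R_total − R_other = 0.07127 K/W
k = L/(R·A) = 0.135/(0.07127×30.5)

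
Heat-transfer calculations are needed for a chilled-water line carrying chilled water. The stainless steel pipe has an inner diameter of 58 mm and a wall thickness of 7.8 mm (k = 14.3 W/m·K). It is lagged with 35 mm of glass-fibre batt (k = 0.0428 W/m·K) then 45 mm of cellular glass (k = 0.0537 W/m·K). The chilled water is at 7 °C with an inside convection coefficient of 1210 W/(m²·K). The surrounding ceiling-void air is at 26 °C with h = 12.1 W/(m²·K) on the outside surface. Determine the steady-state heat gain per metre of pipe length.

q′ ≈ 4.69 W/m

For a radial system each layer contributes R = ln(r_out/r_in)/(2πkL); films add R = 1/(hA).
R_inner film = 1/(h_i·2πr₁L) = 1/(1210×2π×0.029×1) = 0.004536 K/W
R_stainless steel pipe wall = ln(36.8/29)/(2π×14.3×1) = 0.002651 K/W
R_glass-fibre batt = ln(71.8/36.8)/(2π×0.0428×1) = 2.485 K/W
R_cellular glass = ln(116.8/71.8)/(2π×0.0537×1) = 1.442 K/W
R_outer film = 1/(h_o·2πr_oL) = 1/(12.1×2π×0.1168×1) = 0.1126 K/W
R_total = 4.047 K/W
Q = ΔT/R_total = 19/4.047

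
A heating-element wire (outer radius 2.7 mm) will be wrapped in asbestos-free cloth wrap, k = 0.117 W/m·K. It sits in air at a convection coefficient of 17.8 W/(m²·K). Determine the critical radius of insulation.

For a cylinder r_cr = k/h = 0.117/17.8
r_cr = 6.57 mm; since the bare radius (2.7 mm) is below r_cr, adding a thin layer of insulation will *increase* heat loss.

r_cr ≈ 6.57 mm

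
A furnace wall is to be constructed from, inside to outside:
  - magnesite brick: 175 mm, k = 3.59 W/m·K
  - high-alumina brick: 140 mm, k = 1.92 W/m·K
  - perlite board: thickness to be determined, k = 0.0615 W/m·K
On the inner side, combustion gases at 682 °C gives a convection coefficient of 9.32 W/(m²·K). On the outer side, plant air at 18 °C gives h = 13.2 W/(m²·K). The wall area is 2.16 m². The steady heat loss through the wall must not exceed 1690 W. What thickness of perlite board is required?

L ≈ 33.5 mm

Model the wall as resistances in series:
R_inner film = 1/(h_i·A) = 1/(9.32×2.16) = 0.04967 K/W
R_magnesite brick = L/(kA) = 0.175/(3.59×2.16) = 0.02257 K/W
R_high-alumina brick = L/(kA) = 0.14/(1.92×2.16) = 0.03376 K/W
R_outer film = 1/(h_o·A) = 1/(13.2×2.16) = 0.03507 K/W
Sum of the known resistances R_other = 0.1411 K/W
Required total resistance R_tot = ΔT/Q_allow = 664/1690 = 0.3929 K/W
R_perlite board = R_tot − R_other = 0.2518 K/W
L = R·k·A = 0.2518×0.0615×2.16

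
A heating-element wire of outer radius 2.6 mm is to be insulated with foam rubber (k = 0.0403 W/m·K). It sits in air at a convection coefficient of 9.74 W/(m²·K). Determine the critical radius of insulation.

r_cr ≈ 4.14 mm

For a cylinder r_cr = k/h = 0.0403/9.74
r_cr = 4.14 mm; since the bare radius (2.6 mm) is below r_cr, adding a thin layer of insulation will *increase* heat loss.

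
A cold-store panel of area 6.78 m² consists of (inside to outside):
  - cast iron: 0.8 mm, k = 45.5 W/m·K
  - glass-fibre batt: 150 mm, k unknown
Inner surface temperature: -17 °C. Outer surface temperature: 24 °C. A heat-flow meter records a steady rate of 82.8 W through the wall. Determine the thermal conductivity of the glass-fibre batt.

k ≈ 0.0447 W/(m·K)

Using the resistance-network approach (series):
R_cast iron = L/(kA) = 0.0008/(45.5×6.78) = 2.593×10^-6 K/W
Sum of known resistances R_other = 2.593×10^-6 K/W
Total R = ΔT/Q = 41/82.8 = 0.4952 K/W
R_glass-fibre batt = R_total − R_other = 0.4952 K/W
k = L/(R·A) = 0.15/(0.4952×6.78)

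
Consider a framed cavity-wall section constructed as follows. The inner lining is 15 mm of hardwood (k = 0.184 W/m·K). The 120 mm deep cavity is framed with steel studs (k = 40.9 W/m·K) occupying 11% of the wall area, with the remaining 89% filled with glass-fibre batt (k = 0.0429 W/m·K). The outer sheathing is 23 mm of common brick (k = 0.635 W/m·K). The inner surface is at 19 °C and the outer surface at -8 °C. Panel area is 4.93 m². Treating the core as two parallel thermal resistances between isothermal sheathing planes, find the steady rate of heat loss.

Q ≈ 923 W

Sheathing layers in series; stud and cavity paths in parallel between them.
R_inner = 0.015/(0.184×4.93) = 0.01654 K/W
R_stud  = 0.12/(40.9×0.11×4.93) = 0.00541 K/W
R_cav   = 0.12/(0.0429×0.89×4.93) = 0.6375 K/W
1/R_core = 1/R_stud + 1/R_cav → R_core = 0.005365 K/W
R_outer = 0.023/(0.635×4.93) = 0.007347 K/W
R_total = 0.02925 K/W
Q = ΔT/R_total = 27/0.02925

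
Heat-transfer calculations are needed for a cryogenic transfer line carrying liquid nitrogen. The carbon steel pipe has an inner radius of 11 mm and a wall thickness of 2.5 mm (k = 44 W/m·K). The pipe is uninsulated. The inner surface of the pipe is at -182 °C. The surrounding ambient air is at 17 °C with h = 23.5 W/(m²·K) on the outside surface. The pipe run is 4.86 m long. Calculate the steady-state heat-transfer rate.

Q ≈ 1920 W

Cylindrical conduction, so R = ln(r₂/r₁)/(2πkL) per layer, in series:
R_carbon steel pipe wall = ln(13.5/11)/(2π×44×4.86) = 1.524×10^-4 K/W
R_outer film = 1/(h_o·2πr_oL) = 1/(23.5×2π×0.0135×4.86) = 0.1032 K/W
R_total = 0.1034 K/W
Q = ΔT/R_total = 199/0.1034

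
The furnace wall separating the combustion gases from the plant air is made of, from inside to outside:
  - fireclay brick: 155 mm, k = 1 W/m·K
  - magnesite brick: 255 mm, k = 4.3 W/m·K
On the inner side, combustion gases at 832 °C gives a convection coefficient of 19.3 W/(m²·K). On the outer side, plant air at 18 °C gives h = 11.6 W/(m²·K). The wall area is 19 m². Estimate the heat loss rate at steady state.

Model the wall as resistances in series:
R_inner film = 1/(h_i·A) = 1/(19.3×19) = 0.002727 K/W
R_fireclay brick = L/(kA) = 0.155/(1×19) = 0.008158 K/W
R_magnesite brick = L/(kA) = 0.255/(4.3×19) = 0.003121 K/W
R_outer film = 1/(h_o·A) = 1/(11.6×19) = 0.004537 K/W
R_total = 0.01854 K/W
Q = ΔT / R_total = 814 / 0.01854

Q ≈ 43900 W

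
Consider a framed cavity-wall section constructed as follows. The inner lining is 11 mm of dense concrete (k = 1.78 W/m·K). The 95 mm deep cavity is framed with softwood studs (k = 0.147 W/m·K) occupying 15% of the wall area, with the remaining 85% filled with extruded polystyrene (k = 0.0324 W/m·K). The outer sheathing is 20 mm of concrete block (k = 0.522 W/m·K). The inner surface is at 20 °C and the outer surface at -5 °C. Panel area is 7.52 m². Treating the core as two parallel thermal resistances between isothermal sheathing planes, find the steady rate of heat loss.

Q ≈ 95.9 W

Sheathing layers in series; stud and cavity paths in parallel between them.
R_inner = 0.011/(1.78×7.52) = 8.218×10^-4 K/W
R_stud  = 0.095/(0.147×0.15×7.52) = 0.5729 K/W
R_cav   = 0.095/(0.0324×0.85×7.52) = 0.4587 K/W
1/R_core = 1/R_stud + 1/R_cav → R_core = 0.2547 K/W
R_outer = 0.02/(0.522×7.52) = 0.005095 K/W
R_total = 0.2607 K/W
Q = ΔT/R_total = 25/0.2607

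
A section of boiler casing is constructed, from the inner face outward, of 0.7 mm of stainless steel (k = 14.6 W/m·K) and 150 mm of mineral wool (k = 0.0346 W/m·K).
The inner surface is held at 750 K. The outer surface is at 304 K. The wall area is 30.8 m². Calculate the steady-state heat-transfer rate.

Q ≈ 3170 W

Thermal resistances in series:
R_stainless steel = L/(kA) = 0.0007/(14.6×30.8) = 1.557×10^-6 K/W
R_mineral wool = L/(kA) = 0.15/(0.0346×30.8) = 0.1408 K/W
R_total = 0.1408 K/W
Q = ΔT / R_total = 446 / 0.1408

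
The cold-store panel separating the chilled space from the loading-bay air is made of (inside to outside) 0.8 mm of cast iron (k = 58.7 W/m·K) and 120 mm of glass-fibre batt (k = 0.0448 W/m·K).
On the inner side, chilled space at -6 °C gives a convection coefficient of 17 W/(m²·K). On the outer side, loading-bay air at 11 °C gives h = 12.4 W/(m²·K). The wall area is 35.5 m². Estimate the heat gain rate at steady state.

Series thermal resistances:
R_inner film = 1/(h_i·A) = 1/(17×35.5) = 0.001657 K/W
R_cast iron = L/(kA) = 0.0008/(58.7×35.5) = 3.839×10^-7 K/W
R_glass-fibre batt = L/(kA) = 0.12/(0.0448×35.5) = 0.07545 K/W
R_outer film = 1/(h_o·A) = 1/(12.4×35.5) = 0.002272 K/W
R_total = 0.07938 K/W
Q = ΔT / R_total = 17 / 0.07938

Q ≈ 214 W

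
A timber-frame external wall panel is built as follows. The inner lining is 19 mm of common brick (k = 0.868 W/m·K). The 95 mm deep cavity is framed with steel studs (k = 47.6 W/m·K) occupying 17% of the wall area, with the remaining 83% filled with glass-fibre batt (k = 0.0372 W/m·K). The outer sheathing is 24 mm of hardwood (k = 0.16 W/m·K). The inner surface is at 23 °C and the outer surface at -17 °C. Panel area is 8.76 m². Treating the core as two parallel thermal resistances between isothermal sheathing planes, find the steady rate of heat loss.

Q ≈ 1910 W

Sheathing layers in series; stud and cavity paths in parallel between them.
R_inner = 0.019/(0.868×8.76) = 0.002499 K/W
R_stud  = 0.095/(47.6×0.17×8.76) = 0.00134 K/W
R_cav   = 0.095/(0.0372×0.83×8.76) = 0.3512 K/W
1/R_core = 1/R_stud + 1/R_cav → R_core = 0.001335 K/W
R_outer = 0.024/(0.16×8.76) = 0.01712 K/W
R_total = 0.02096 K/W
Q = ΔT/R_total = 40/0.02096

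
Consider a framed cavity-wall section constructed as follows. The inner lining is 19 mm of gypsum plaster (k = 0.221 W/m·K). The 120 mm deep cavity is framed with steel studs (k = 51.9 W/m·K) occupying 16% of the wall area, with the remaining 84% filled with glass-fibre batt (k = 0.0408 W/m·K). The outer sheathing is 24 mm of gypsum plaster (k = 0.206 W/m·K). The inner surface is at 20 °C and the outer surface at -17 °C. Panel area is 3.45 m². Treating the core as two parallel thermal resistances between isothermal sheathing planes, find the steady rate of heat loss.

Sheathing layers in series; stud and cavity paths in parallel between them.
R_inner = 0.019/(0.221×3.45) = 0.02492 K/W
R_stud  = 0.12/(51.9×0.16×3.45) = 0.004189 K/W
R_cav   = 0.12/(0.0408×0.84×3.45) = 1.015 K/W
1/R_core = 1/R_stud + 1/R_cav → R_core = 0.004171 K/W
R_outer = 0.024/(0.206×3.45) = 0.03377 K/W
R_total = 0.06286 K/W
Q = ΔT/R_total = 37/0.06286

Q ≈ 589 W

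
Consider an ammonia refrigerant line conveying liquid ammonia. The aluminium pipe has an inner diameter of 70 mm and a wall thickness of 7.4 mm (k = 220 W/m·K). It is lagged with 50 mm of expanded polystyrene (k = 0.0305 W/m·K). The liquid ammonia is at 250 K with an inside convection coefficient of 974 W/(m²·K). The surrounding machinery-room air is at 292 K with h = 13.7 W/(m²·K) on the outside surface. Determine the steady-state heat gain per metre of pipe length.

For a radial system each layer contributes R = ln(r_out/r_in)/(2πkL); films add R = 1/(hA).
R_inner film = 1/(h_i·2πr₁L) = 1/(974×2π×0.035×1) = 0.004669 K/W
R_aluminium pipe wall = ln(42.4/35)/(2π×220×1) = 1.388×10^-4 K/W
R_expanded polystyrene = ln(92.4/42.4)/(2π×0.0305×1) = 4.065 K/W
R_outer film = 1/(h_o·2πr_oL) = 1/(13.7×2π×0.0924×1) = 0.1257 K/W
R_total = 4.195 K/W
Q = ΔT/R_total = 42/4.195

q′ ≈ 10 W/m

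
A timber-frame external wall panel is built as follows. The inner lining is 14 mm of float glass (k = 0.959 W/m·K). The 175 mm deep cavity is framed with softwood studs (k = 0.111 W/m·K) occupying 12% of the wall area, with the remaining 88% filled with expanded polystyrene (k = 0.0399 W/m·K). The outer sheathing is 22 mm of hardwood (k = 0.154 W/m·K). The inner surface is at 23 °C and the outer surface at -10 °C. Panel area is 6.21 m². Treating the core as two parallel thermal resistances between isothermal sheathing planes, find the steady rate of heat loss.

Sheathing layers in series; stud and cavity paths in parallel between them.
R_inner = 0.014/(0.959×6.21) = 0.002351 K/W
R_stud  = 0.175/(0.111×0.12×6.21) = 2.116 K/W
R_cav   = 0.175/(0.0399×0.88×6.21) = 0.8026 K/W
1/R_core = 1/R_stud + 1/R_cav → R_core = 0.5819 K/W
R_outer = 0.022/(0.154×6.21) = 0.023 K/W
R_total = 0.6072 K/W
Q = ΔT/R_total = 33/0.6072

Q ≈ 54.3 W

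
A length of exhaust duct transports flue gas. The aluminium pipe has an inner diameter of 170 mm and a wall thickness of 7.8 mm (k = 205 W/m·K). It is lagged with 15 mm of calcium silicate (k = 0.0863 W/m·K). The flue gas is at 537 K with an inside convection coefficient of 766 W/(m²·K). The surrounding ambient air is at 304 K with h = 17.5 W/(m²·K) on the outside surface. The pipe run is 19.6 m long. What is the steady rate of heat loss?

Q ≈ 12600 W

For a radial system each layer contributes R = ln(r_out/r_in)/(2πkL); films add R = 1/(hA).
R_inner film = 1/(h_i·2πr₁L) = 1/(766×2π×0.085×19.6) = 1.247×10^-4 K/W
R_aluminium pipe wall = ln(92.8/85)/(2π×205×19.6) = 3.478×10^-6 K/W
R_calcium silicate = ln(107.8/92.8)/(2π×0.0863×19.6) = 0.0141 K/W
R_outer film = 1/(h_o·2πr_oL) = 1/(17.5×2π×0.1078×19.6) = 0.004304 K/W
R_total = 0.01853 K/W
Q = ΔT/R_total = 233/0.01853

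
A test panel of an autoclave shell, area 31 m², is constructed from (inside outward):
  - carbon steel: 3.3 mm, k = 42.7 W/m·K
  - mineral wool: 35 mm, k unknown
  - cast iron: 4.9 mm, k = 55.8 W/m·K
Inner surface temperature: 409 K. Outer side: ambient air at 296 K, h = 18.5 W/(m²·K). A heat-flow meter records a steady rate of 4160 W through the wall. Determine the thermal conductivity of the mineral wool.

k ≈ 0.0444 W/(m·K)

Model the wall as resistances in series:
R_carbon steel = L/(kA) = 0.0033/(42.7×31) = 2.493×10^-6 K/W
R_cast iron = L/(kA) = 0.0049/(55.8×31) = 2.833×10^-6 K/W
R_outer film = 1/(h_o·A) = 1/(18.5×31) = 0.001744 K/W
Sum of known resistances R_other = 0.001749 K/W
Total R = ΔT/Q = 113/4160 = 0.02716 K/W
R_mineral wool = R_total − R_other = 0.02541 K/W
k = L/(R·A) = 0.035/(0.02541×31)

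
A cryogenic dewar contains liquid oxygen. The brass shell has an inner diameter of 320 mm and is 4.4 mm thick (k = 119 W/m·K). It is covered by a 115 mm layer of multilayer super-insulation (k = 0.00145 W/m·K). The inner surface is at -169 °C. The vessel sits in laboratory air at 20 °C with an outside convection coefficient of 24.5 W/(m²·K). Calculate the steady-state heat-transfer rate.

Each spherical layer contributes R = (1/r_i − 1/r_o)/(4πk):
R_brass shell = (1/0.16 − 1/0.1644)/(4π×119) = 1.119×10^-4 K/W
R_multilayer super-insulation = (1/0.1644 − 1/0.2794)/(4π×0.00145) = 137.4 K/W
R_outer film = 1/(h·4πr_o²) = 1/(24.5×4π×0.2794²) = 0.04161 K/W
R_total = 137.4 K/W
Q = ΔT/R_total = 189/137.4

Q ≈ 1.38 W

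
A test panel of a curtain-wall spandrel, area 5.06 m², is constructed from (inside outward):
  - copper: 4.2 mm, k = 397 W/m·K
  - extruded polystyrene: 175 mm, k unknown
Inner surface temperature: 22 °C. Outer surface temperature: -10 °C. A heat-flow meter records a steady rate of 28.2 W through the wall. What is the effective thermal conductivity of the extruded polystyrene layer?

Model the wall as resistances in series:
R_copper = L/(kA) = 0.0042/(397×5.06) = 2.091×10^-6 K/W
Sum of known resistances R_other = 2.091×10^-6 K/W
Total R = ΔT/Q = 32/28.2 = 1.135 K/W
R_extruded polystyrene = R_total − R_other = 1.135 K/W
k = L/(R·A) = 0.175/(1.135×5.06)

k ≈ 0.0305 W/(m·K)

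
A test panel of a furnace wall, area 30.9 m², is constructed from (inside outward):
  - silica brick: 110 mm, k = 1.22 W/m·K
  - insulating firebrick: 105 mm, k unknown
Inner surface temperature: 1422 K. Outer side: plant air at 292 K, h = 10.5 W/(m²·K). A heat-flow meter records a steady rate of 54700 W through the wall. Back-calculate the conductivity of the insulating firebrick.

Thermal resistances in series:
R_silica brick = L/(kA) = 0.11/(1.22×30.9) = 0.002918 K/W
R_outer film = 1/(h_o·A) = 1/(10.5×30.9) = 0.003082 K/W
Sum of known resistances R_other = 0.006 K/W
Total R = ΔT/Q = 1130/54700 = 0.02066 K/W
R_insulating firebrick = R_total − R_other = 0.01466 K/W
k = L/(R·A) = 0.105/(0.01466×30.9)

k ≈ 0.232 W/(m·K)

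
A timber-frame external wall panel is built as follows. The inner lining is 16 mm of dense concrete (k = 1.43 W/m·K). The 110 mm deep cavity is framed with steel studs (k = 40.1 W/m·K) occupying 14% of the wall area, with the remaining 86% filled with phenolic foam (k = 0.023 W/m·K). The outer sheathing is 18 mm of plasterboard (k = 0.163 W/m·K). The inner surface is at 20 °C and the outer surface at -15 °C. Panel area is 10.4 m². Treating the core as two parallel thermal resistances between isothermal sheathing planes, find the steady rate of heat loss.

Q ≈ 2580 W

Sheathing layers in series; stud and cavity paths in parallel between them.
R_inner = 0.016/(1.43×10.4) = 0.001076 K/W
R_stud  = 0.11/(40.1×0.14×10.4) = 0.001884 K/W
R_cav   = 0.11/(0.023×0.86×10.4) = 0.5347 K/W
1/R_core = 1/R_stud + 1/R_cav → R_core = 0.001877 K/W
R_outer = 0.018/(0.163×10.4) = 0.01062 K/W
R_total = 0.01357 K/W
Q = ΔT/R_total = 35/0.01357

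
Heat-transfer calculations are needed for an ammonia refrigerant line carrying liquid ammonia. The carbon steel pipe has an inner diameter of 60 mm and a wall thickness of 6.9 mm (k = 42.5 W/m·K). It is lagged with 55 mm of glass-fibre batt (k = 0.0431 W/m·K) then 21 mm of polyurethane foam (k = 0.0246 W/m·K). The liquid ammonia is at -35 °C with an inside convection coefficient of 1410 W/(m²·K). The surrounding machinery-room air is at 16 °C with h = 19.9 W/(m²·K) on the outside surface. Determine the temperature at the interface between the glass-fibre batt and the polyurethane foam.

T ≈ 1.03 °C

For a radial system each layer contributes R = ln(r_out/r_in)/(2πkL); films add R = 1/(hA).
R_inner film = 1/(h_i·2πr₁L) = 1/(1410×2π×0.03×1) = 0.003763 K/W
R_carbon steel pipe wall = ln(36.9/30)/(2π×42.5×1) = 7.752×10^-4 K/W
R_glass-fibre batt = ln(91.9/36.9)/(2π×0.0431×1) = 3.37 K/W
R_polyurethane foam = ln(112.9/91.9)/(2π×0.0246×1) = 1.331 K/W
R_outer film = 1/(h_o·2πr_oL) = 1/(19.9×2π×0.1129×1) = 0.07084 K/W
R_total = 4.776 K/W
Q = ΔT/R_total = 51/4.776
Q = 10.7 W/m
T_interface = T_inner + Q·ΣR(inner→interface) = -35 + 10.7×3.374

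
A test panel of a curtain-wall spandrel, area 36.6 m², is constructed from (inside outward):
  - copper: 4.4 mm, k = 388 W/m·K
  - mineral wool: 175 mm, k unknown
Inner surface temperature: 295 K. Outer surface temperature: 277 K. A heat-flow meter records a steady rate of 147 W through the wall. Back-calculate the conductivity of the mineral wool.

Using the resistance-network approach (series):
R_copper = L/(kA) = 0.0044/(388×36.6) = 3.098×10^-7 K/W
Sum of known resistances R_other = 3.098×10^-7 K/W
Total R = ΔT/Q = 18/147 = 0.1224 K/W
R_mineral wool = R_total − R_other = 0.1224 K/W
k = L/(R·A) = 0.175/(0.1224×36.6)

k ≈ 0.039 W/(m·K)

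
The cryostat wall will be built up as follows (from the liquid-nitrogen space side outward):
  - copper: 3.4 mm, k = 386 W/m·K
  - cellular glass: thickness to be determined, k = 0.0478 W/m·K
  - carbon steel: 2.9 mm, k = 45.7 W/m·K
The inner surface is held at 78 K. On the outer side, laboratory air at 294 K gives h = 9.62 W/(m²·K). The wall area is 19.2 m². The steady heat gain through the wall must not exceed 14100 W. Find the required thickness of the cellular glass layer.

L ≈ 9.09 mm

Thermal resistances in series:
R_copper = L/(kA) = 0.0034/(386×19.2) = 4.588×10^-7 K/W
R_carbon steel = L/(kA) = 0.0029/(45.7×19.2) = 3.305×10^-6 K/W
R_outer film = 1/(h_o·A) = 1/(9.62×19.2) = 0.005414 K/W
Sum of the known resistances R_other = 0.005418 K/W
Required total resistance R_tot = ΔT/Q_allow = 216/14100 = 0.01532 K/W
R_cellular glass = R_tot − R_other = 0.009901 K/W
L = R·k·A = 0.009901×0.0478×19.2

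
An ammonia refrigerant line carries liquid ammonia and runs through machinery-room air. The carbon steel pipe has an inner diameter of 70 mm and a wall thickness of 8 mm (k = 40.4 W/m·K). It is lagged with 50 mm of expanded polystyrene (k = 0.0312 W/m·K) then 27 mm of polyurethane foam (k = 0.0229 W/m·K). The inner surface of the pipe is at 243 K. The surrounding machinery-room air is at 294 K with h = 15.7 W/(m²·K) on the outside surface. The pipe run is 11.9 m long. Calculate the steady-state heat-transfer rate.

Q ≈ 105 W

Per-layer cylindrical resistances, series-summed:
R_carbon steel pipe wall = ln(43/35)/(2π×40.4×11.9) = 6.815×10^-5 K/W
R_expanded polystyrene = ln(93/43)/(2π×0.0312×11.9) = 0.3307 K/W
R_polyurethane foam = ln(120/93)/(2π×0.0229×11.9) = 0.1489 K/W
R_outer film = 1/(h_o·2πr_oL) = 1/(15.7×2π×0.12×11.9) = 0.007099 K/W
R_total = 0.4867 K/W
Q = ΔT/R_total = 51/0.4867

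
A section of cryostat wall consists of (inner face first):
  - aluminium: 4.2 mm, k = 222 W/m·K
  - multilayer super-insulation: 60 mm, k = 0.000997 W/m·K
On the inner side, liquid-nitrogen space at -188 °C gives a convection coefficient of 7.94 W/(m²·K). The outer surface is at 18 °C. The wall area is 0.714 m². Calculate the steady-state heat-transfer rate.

Treating each layer as a thermal resistance in series:
R_inner film = 1/(h_i·A) = 1/(7.94×0.714) = 0.1764 K/W
R_aluminium = L/(kA) = 0.0042/(222×0.714) = 2.65×10^-5 K/W
R_multilayer super-insulation = L/(kA) = 0.06/(0.000997×0.714) = 84.29 K/W
R_total = 84.46 K/W
Q = ΔT / R_total = 206 / 84.46

Q ≈ 2.44 W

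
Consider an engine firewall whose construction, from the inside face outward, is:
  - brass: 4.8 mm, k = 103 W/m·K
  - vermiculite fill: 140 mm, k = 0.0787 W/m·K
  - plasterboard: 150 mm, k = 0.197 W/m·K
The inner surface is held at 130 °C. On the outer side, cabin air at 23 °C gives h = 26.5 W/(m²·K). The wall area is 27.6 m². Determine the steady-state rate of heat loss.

Treating each layer as a thermal resistance in series:
R_brass = L/(kA) = 0.0048/(103×27.6) = 1.688×10^-6 K/W
R_vermiculite fill = L/(kA) = 0.14/(0.0787×27.6) = 0.06445 K/W
R_plasterboard = L/(kA) = 0.15/(0.197×27.6) = 0.02759 K/W
R_outer film = 1/(h_o·A) = 1/(26.5×27.6) = 0.001367 K/W
R_total = 0.09341 K/W
Q = ΔT / R_total = 107 / 0.09341

Q ≈ 1150 W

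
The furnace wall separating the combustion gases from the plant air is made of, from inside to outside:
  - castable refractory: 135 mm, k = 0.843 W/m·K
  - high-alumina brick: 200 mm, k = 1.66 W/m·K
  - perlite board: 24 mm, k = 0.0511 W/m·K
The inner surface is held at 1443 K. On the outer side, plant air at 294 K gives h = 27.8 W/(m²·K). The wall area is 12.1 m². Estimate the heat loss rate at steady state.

Series thermal resistances:
R_castable refractory = L/(kA) = 0.135/(0.843×12.1) = 0.01323 K/W
R_high-alumina brick = L/(kA) = 0.2/(1.66×12.1) = 0.009957 K/W
R_perlite board = L/(kA) = 0.024/(0.0511×12.1) = 0.03882 K/W
R_outer film = 1/(h_o·A) = 1/(27.8×12.1) = 0.002973 K/W
R_total = 0.06498 K/W
Q = ΔT / R_total = 1149 / 0.06498

Q ≈ 17700 W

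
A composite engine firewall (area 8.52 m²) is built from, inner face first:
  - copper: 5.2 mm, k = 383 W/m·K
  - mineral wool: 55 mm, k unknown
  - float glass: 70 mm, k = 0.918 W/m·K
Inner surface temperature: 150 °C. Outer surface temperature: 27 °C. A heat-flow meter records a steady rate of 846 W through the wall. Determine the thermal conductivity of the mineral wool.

Series thermal resistances:
R_copper = L/(kA) = 0.0052/(383×8.52) = 1.594×10^-6 K/W
R_float glass = L/(kA) = 0.07/(0.918×8.52) = 0.00895 K/W
Sum of known resistances R_other = 0.008951 K/W
Total R = ΔT/Q = 123/846 = 0.1454 K/W
R_mineral wool = R_total − R_other = 0.1364 K/W
k = L/(R·A) = 0.055/(0.1364×8.52)

k ≈ 0.0473 W/(m·K)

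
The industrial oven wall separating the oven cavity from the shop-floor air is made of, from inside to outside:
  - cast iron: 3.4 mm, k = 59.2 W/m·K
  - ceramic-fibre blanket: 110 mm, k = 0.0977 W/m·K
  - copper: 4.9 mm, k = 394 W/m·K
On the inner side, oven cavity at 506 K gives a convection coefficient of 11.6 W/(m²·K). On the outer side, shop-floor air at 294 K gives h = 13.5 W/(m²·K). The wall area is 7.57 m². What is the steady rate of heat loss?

Thermal resistances in series:
R_inner film = 1/(h_i·A) = 1/(11.6×7.57) = 0.01139 K/W
R_cast iron = L/(kA) = 0.0034/(59.2×7.57) = 7.587×10^-6 K/W
R_ceramic-fibre blanket = L/(kA) = 0.11/(0.0977×7.57) = 0.1487 K/W
R_copper = L/(kA) = 0.0049/(394×7.57) = 1.643×10^-6 K/W
R_outer film = 1/(h_o·A) = 1/(13.5×7.57) = 0.009785 K/W
R_total = 0.1699 K/W
Q = ΔT / R_total = 212 / 0.1699

Q ≈ 1250 W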